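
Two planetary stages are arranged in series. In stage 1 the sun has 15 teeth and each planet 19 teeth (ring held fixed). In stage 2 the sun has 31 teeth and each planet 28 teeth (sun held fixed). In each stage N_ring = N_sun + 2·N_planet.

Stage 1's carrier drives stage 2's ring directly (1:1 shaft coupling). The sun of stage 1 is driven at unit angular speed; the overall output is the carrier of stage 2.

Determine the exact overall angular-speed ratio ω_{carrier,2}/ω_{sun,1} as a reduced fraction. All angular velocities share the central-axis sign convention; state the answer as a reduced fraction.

Stage 1: N_ring = 15 + 2·19 = 53
Stage 1: 15(ω_s−ω_c) = −53(ω_r−ω_c),  ω_r=0, ω_s=1
Stage 1: 15(1−ω_c) = −53(0−ω_c)  ⇒  68ω_c = 15  ⇒  ω_c = 15/68
  ⇒ ω_c¹/ω_s¹ = 15/68
Stage 2: N_ring = 31 + 2·28 = 87
Stage 2: 31(ω_s−ω_c) = −87(ω_r−ω_c),  ω_s=0, ω_r=1
Stage 2: 31(0−ω_c) = −87(1−ω_c)  ⇒  118ω_c = 87  ⇒  ω_c = 87/118
  ⇒ ω_c²/ω_r² = 87/118
Coupling ω_r² = ω_c¹ ⇒ overall = 15/68 × 87/118 = 1305/8024

1305/8024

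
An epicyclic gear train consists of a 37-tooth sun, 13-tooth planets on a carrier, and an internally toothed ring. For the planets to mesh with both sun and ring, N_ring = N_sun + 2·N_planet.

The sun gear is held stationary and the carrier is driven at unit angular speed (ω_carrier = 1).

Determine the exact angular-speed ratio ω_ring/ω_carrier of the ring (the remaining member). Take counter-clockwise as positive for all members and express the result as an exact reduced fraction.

100/63

N_ring = 37 + 2·13 = 63
37(ω_s−ω_c) = −63(ω_r−ω_c),  ω_s=0, ω_c=1
ω_r = 1 − (37/63)(0−1) = 100/63
ω_r/ω_c = 100/63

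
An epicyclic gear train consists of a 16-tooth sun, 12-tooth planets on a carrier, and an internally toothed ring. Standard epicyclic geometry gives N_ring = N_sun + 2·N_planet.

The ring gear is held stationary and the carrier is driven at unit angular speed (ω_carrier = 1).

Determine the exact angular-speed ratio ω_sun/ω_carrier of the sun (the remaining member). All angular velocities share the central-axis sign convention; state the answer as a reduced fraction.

7/2

N_ring = 16 + 2·12 = 40
16(ω_s−ω_c) = −40(ω_r−ω_c),  ω_r=0, ω_c=1
ω_s = 1 − (40/16)(0−1) = 7/2
ω_s/ω_c = 7/2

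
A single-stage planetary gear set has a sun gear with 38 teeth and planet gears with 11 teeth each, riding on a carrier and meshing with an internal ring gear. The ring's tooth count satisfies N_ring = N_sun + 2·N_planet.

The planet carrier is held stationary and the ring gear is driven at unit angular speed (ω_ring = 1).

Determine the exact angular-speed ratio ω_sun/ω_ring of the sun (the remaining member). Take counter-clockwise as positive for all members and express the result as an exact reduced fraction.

N_ring = 38 + 2·11 = 60
38(ω_s−ω_c) = −60(ω_r−ω_c),  ω_c=0, ω_r=1
ω_s = 0 − (60/38)(1−0) = -30/19
ω_s/ω_r = -30/19

-30/19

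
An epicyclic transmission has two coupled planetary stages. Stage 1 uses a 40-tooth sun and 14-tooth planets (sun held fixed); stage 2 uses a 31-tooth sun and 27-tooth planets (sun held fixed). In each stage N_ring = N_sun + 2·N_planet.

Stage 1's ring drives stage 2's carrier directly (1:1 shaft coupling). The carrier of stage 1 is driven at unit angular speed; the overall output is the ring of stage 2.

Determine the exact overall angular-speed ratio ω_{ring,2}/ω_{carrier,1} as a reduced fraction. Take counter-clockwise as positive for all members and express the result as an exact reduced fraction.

Stage 1: N_ring = 40 + 2·14 = 68
Stage 1: 40(ω_s−ω_c) = −68(ω_r−ω_c),  ω_s=0, ω_c=1
Stage 1: ω_r = 1 − (40/68)(0−1) = 27/17
  ⇒ ω_r¹/ω_c¹ = 27/17
Stage 2: N_ring = 31 + 2·27 = 85
Stage 2: 31(ω_s−ω_c) = −85(ω_r−ω_c),  ω_s=0, ω_c=1
Stage 2: ω_r = 1 − (31/85)(0−1) = 116/85
  ⇒ ω_r²/ω_c² = 116/85
Coupling ω_c² = ω_r¹ ⇒ overall = 27/17 × 116/85 = 3132/1445

3132/1445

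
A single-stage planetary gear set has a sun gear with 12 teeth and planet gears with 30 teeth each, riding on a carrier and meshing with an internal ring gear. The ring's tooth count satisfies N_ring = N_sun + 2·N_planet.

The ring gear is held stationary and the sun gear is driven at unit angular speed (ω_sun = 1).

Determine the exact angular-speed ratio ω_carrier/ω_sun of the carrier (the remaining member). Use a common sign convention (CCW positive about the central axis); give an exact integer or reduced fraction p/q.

1/7

N_ring = 12 + 2·30 = 72
12(ω_s−ω_c) = −72(ω_r−ω_c),  ω_r=0, ω_s=1
12(1−ω_c) = −72(0−ω_c)  ⇒  84ω_c = 12  ⇒  ω_c = 1/7
ω_c/ω_s = 1/7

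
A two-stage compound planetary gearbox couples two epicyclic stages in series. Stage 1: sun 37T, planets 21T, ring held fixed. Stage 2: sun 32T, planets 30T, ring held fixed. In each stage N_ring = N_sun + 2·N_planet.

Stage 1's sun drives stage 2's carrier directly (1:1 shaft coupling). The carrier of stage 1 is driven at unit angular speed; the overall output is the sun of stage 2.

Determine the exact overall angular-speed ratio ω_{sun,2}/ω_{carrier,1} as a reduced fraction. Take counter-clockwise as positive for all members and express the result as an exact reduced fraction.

899/74

Stage 1: N_ring = 37 + 2·21 = 79
Stage 1: 37(ω_s−ω_c) = −79(ω_r−ω_c),  ω_r=0, ω_c=1
Stage 1: ω_s = 1 − (79/37)(0−1) = 116/37
  ⇒ ω_s¹/ω_c¹ = 116/37
Stage 2: N_ring = 32 + 2·30 = 92
Stage 2: 32(ω_s−ω_c) = −92(ω_r−ω_c),  ω_r=0, ω_c=1
Stage 2: ω_s = 1 − (92/32)(0−1) = 31/8
  ⇒ ω_s²/ω_c² = 31/8
Coupling ω_c² = ω_s¹ ⇒ overall = 116/37 × 31/8 = 899/74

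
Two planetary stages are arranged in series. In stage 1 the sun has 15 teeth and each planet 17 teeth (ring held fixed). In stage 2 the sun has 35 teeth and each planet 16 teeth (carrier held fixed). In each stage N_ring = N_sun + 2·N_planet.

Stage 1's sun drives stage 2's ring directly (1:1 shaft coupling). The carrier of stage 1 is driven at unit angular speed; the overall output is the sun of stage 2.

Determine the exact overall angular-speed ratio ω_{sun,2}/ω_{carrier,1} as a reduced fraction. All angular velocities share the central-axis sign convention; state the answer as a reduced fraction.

Stage 1: N_ring = 15 + 2·17 = 49
Stage 1: 15(ω_s−ω_c) = −49(ω_r−ω_c),  ω_r=0, ω_c=1
Stage 1: ω_s = 1 − (49/15)(0−1) = 64/15
  ⇒ ω_s¹/ω_c¹ = 64/15
Stage 2: N_ring = 35 + 2·16 = 67
Stage 2: 35(ω_s−ω_c) = −67(ω_r−ω_c),  ω_c=0, ω_r=1
Stage 2: ω_s = 0 − (67/35)(1−0) = -67/35
  ⇒ ω_s²/ω_r² = -67/35
Coupling ω_r² = ω_s¹ ⇒ overall = 64/15 × -67/35 = -4288/525

-4288/525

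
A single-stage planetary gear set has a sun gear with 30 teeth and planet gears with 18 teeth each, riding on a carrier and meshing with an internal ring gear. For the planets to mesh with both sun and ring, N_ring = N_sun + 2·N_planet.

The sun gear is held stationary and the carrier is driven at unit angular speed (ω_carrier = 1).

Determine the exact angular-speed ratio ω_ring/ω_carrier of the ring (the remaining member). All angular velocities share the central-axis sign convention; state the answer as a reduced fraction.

N_ring = 30 + 2·18 = 66
30(ω_s−ω_c) = −66(ω_r−ω_c),  ω_s=0, ω_c=1
ω_r = 1 − (30/66)(0−1) = 16/11
ω_r/ω_c = 16/11

16/11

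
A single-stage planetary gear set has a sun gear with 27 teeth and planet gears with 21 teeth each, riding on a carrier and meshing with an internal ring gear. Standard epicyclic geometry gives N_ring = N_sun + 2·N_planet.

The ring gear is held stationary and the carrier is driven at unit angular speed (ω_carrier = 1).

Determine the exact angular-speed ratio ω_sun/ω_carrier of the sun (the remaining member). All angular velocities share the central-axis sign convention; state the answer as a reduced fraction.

32/9

N_ring = 27 + 2·21 = 69
27(ω_s−ω_c) = −69(ω_r−ω_c),  ω_r=0, ω_c=1
ω_s = 1 − (69/27)(0−1) = 32/9
ω_s/ω_c = 32/9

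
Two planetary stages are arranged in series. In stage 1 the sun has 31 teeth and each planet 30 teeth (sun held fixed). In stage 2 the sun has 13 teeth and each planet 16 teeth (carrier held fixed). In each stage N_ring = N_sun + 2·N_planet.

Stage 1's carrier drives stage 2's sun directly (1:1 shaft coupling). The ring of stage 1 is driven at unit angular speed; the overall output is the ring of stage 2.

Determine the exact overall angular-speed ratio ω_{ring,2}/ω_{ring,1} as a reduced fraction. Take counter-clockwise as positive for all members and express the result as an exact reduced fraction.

Stage 1: N_ring = 31 + 2·30 = 91
Stage 1: 31(ω_s−ω_c) = −91(ω_r−ω_c),  ω_s=0, ω_r=1
Stage 1: 31(0−ω_c) = −91(1−ω_c)  ⇒  122ω_c = 91  ⇒  ω_c = 91/122
  ⇒ ω_c¹/ω_r¹ = 91/122
Stage 2: N_ring = 13 + 2·16 = 45
Stage 2: 13(ω_s−ω_c) = −45(ω_r−ω_c),  ω_c=0, ω_s=1
Stage 2: ω_r = 0 − (13/45)(1−0) = -13/45
  ⇒ ω_r²/ω_s² = -13/45
Coupling ω_s² = ω_c¹ ⇒ overall = 91/122 × -13/45 = -1183/5490

-1183/5490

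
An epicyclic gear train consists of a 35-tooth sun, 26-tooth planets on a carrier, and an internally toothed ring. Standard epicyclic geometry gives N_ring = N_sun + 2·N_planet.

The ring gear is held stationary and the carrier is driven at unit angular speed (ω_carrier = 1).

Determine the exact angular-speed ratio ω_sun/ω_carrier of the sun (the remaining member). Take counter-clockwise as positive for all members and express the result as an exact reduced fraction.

122/35

N_ring = 35 + 2·26 = 87
35(ω_s−ω_c) = −87(ω_r−ω_c),  ω_r=0, ω_c=1
ω_s = 1 − (87/35)(0−1) = 122/35
ω_s/ω_c = 122/35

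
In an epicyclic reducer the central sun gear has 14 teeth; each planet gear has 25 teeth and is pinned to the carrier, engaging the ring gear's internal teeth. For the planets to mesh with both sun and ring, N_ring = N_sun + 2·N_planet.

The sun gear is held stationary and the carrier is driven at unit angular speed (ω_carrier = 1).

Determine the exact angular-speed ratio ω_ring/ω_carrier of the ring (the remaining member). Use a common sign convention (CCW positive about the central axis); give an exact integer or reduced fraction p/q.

N_ring = 14 + 2·25 = 64
14(ω_s−ω_c) = −64(ω_r−ω_c),  ω_s=0, ω_c=1
ω_r = 1 − (14/64)(0−1) = 39/32
ω_r/ω_c = 39/32

39/32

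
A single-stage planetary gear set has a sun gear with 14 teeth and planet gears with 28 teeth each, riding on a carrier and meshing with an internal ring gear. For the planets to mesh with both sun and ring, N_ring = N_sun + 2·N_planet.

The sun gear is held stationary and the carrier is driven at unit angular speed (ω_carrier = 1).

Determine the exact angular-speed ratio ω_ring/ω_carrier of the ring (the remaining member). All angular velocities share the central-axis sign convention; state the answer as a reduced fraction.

N_ring = 14 + 2·28 = 70
14(ω_s−ω_c) = −70(ω_r−ω_c),  ω_s=0, ω_c=1
ω_r = 1 − (14/70)(0−1) = 6/5
ω_r/ω_c = 6/5

6/5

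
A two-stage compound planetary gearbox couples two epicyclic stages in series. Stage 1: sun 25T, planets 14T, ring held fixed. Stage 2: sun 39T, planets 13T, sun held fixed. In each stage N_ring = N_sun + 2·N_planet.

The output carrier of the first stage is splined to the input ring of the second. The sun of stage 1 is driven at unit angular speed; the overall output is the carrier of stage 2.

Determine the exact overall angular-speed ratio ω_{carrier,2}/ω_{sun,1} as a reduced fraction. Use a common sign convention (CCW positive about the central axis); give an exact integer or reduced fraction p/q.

125/624

Stage 1: N_ring = 25 + 2·14 = 53
Stage 1: 25(ω_s−ω_c) = −53(ω_r−ω_c),  ω_r=0, ω_s=1
Stage 1: 25(1−ω_c) = −53(0−ω_c)  ⇒  78ω_c = 25  ⇒  ω_c = 25/78
  ⇒ ω_c¹/ω_s¹ = 25/78
Stage 2: N_ring = 39 + 2·13 = 65
Stage 2: 39(ω_s−ω_c) = −65(ω_r−ω_c),  ω_s=0, ω_r=1
Stage 2: 39(0−ω_c) = −65(1−ω_c)  ⇒  104ω_c = 65  ⇒  ω_c = 5/8
  ⇒ ω_c²/ω_r² = 5/8
Coupling ω_r² = ω_c¹ ⇒ overall = 25/78 × 5/8 = 125/624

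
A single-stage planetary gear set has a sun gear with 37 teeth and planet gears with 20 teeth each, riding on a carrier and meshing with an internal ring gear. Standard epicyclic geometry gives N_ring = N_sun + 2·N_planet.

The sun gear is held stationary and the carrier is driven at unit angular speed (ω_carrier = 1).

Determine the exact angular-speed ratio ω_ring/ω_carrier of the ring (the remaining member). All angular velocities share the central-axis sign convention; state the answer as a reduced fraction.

N_ring = 37 + 2·20 = 77
37(ω_s−ω_c) = −77(ω_r−ω_c),  ω_s=0, ω_c=1
ω_r = 1 − (37/77)(0−1) = 114/77
ω_r/ω_c = 114/77

114/77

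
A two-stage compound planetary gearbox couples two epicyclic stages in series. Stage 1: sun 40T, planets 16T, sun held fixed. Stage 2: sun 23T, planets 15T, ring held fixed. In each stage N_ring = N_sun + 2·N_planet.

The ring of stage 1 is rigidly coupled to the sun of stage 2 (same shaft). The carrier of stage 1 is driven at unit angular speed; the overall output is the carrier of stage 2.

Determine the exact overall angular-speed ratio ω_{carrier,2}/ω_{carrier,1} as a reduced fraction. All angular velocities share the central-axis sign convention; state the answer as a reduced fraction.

Stage 1: N_ring = 40 + 2·16 = 72
Stage 1: 40(ω_s−ω_c) = −72(ω_r−ω_c),  ω_s=0, ω_c=1
Stage 1: ω_r = 1 − (40/72)(0−1) = 14/9
  ⇒ ω_r¹/ω_c¹ = 14/9
Stage 2: N_ring = 23 + 2·15 = 53
Stage 2: 23(ω_s−ω_c) = −53(ω_r−ω_c),  ω_r=0, ω_s=1
Stage 2: 23(1−ω_c) = −53(0−ω_c)  ⇒  76ω_c = 23  ⇒  ω_c = 23/76
  ⇒ ω_c²/ω_s² = 23/76
Coupling ω_s² = ω_r¹ ⇒ overall = 14/9 × 23/76 = 161/342

161/342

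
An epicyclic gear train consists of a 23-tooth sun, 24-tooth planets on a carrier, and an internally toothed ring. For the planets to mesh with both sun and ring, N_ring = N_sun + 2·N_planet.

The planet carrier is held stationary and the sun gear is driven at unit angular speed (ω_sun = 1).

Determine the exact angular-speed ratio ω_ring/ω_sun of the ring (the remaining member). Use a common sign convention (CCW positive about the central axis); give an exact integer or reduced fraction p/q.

-23/71

N_ring = 23 + 2·24 = 71
23(ω_s−ω_c) = −71(ω_r−ω_c),  ω_c=0, ω_s=1
ω_r = 0 − (23/71)(1−0) = -23/71
ω_r/ω_s = -23/71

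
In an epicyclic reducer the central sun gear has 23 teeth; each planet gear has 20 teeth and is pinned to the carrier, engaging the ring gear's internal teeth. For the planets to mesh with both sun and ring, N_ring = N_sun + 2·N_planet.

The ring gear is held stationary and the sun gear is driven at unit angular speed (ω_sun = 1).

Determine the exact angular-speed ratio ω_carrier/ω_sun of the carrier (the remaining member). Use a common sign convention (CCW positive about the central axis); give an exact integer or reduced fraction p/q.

23/86

N_ring = 23 + 2·20 = 63
23(ω_s−ω_c) = −63(ω_r−ω_c),  ω_r=0, ω_s=1
23(1−ω_c) = −63(0−ω_c)  ⇒  86ω_c = 23  ⇒  ω_c = 23/86
ω_c/ω_s = 23/86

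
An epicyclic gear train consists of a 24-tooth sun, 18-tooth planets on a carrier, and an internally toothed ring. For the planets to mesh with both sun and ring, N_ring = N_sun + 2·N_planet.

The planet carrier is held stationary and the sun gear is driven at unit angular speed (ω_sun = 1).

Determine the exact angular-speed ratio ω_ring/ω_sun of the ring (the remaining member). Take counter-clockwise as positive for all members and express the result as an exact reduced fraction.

-2/5

N_ring = 24 + 2·18 = 60
24(ω_s−ω_c) = −60(ω_r−ω_c),  ω_c=0, ω_s=1
ω_r = 0 − (24/60)(1−0) = -2/5
ω_r/ω_s = -2/5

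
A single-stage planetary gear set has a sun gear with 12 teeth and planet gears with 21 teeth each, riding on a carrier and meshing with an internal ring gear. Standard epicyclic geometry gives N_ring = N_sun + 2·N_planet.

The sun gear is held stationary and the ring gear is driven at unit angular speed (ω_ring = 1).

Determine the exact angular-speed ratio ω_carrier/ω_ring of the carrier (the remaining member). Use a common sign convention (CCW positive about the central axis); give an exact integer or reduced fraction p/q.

N_ring = 12 + 2·21 = 54
12(ω_s−ω_c) = −54(ω_r−ω_c),  ω_s=0, ω_r=1
12(0−ω_c) = −54(1−ω_c)  ⇒  66ω_c = 54  ⇒  ω_c = 9/11
ω_c/ω_r = 9/11

9/11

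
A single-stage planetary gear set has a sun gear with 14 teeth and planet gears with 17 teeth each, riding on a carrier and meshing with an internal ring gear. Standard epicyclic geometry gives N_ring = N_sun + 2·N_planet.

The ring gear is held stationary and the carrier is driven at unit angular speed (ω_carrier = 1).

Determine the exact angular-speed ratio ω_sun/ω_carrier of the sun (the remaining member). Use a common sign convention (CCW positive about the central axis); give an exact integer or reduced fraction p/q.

N_ring = 14 + 2·17 = 48
14(ω_s−ω_c) = −48(ω_r−ω_c),  ω_r=0, ω_c=1
ω_s = 1 − (48/14)(0−1) = 31/7
ω_s/ω_c = 31/7

31/7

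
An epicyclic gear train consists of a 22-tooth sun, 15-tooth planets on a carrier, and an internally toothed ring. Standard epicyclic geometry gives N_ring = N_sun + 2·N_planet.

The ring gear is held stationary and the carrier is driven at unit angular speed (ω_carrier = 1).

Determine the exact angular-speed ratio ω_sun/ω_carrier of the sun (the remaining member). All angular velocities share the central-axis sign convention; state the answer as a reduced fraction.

37/11

N_ring = 22 + 2·15 = 52
22(ω_s−ω_c) = −52(ω_r−ω_c),  ω_r=0, ω_c=1
ω_s = 1 − (52/22)(0−1) = 37/11
ω_s/ω_c = 37/11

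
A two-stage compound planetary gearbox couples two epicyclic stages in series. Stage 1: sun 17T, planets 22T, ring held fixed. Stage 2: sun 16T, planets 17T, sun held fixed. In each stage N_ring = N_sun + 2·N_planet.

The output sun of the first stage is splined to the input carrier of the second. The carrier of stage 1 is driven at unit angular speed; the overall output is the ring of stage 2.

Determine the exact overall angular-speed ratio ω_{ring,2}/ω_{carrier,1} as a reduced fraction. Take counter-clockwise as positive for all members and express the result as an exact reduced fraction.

Stage 1: N_ring = 17 + 2·22 = 61
Stage 1: 17(ω_s−ω_c) = −61(ω_r−ω_c),  ω_r=0, ω_c=1
Stage 1: ω_s = 1 − (61/17)(0−1) = 78/17
  ⇒ ω_s¹/ω_c¹ = 78/17
Stage 2: N_ring = 16 + 2·17 = 50
Stage 2: 16(ω_s−ω_c) = −50(ω_r−ω_c),  ω_s=0, ω_c=1
Stage 2: ω_r = 1 − (16/50)(0−1) = 33/25
  ⇒ ω_r²/ω_c² = 33/25
Coupling ω_c² = ω_s¹ ⇒ overall = 78/17 × 33/25 = 2574/425

2574/425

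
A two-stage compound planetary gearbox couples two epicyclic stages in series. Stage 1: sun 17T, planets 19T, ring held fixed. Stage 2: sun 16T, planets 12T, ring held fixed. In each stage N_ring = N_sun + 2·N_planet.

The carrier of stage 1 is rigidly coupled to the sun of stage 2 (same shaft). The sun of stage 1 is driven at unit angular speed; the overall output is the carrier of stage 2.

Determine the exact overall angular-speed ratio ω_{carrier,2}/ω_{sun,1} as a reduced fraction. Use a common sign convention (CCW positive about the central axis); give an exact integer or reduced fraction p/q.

17/252

Stage 1: N_ring = 17 + 2·19 = 55
Stage 1: 17(ω_s−ω_c) = −55(ω_r−ω_c),  ω_r=0, ω_s=1
Stage 1: 17(1−ω_c) = −55(0−ω_c)  ⇒  72ω_c = 17  ⇒  ω_c = 17/72
  ⇒ ω_c¹/ω_s¹ = 17/72
Stage 2: N_ring = 16 + 2·12 = 40
Stage 2: 16(ω_s−ω_c) = −40(ω_r−ω_c),  ω_r=0, ω_s=1
Stage 2: 16(1−ω_c) = −40(0−ω_c)  ⇒  56ω_c = 16  ⇒  ω_c = 2/7
  ⇒ ω_c²/ω_s² = 2/7
Coupling ω_s² = ω_c¹ ⇒ overall = 17/72 × 2/7 = 17/252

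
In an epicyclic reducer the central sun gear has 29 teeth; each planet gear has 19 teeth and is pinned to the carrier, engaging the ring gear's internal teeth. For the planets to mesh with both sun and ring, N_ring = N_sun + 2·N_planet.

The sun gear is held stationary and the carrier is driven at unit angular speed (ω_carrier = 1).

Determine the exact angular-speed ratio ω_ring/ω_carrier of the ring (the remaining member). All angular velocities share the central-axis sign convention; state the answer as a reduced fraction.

96/67

N_ring = 29 + 2·19 = 67
29(ω_s−ω_c) = −67(ω_r−ω_c),  ω_s=0, ω_c=1
ω_r = 1 − (29/67)(0−1) = 96/67
ω_r/ω_c = 96/67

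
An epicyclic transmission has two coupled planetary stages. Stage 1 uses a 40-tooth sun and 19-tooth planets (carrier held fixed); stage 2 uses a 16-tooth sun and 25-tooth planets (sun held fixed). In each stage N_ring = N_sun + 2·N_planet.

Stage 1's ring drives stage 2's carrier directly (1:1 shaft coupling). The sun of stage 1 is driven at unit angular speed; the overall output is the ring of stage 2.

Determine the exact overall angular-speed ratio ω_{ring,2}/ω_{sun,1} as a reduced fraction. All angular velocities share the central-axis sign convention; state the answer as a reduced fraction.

-820/1287

Stage 1: N_ring = 40 + 2·19 = 78
Stage 1: 40(ω_s−ω_c) = −78(ω_r−ω_c),  ω_c=0, ω_s=1
Stage 1: ω_r = 0 − (40/78)(1−0) = -20/39
  ⇒ ω_r¹/ω_s¹ = -20/39
Stage 2: N_ring = 16 + 2·25 = 66
Stage 2: 16(ω_s−ω_c) = −66(ω_r−ω_c),  ω_s=0, ω_c=1
Stage 2: ω_r = 1 − (16/66)(0−1) = 41/33
  ⇒ ω_r²/ω_c² = 41/33
Coupling ω_c² = ω_r¹ ⇒ overall = -20/39 × 41/33 = -820/1287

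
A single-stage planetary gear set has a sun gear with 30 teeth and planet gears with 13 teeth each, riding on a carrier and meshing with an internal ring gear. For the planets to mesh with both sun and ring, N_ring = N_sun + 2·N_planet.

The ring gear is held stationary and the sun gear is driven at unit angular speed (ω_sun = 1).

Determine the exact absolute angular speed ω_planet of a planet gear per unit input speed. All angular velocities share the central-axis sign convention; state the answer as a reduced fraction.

-15/13

N_ring = 30 + 2·13 = 56
30(ω_s−ω_c) = −56(ω_r−ω_c),  ω_r=0, ω_s=1
30(1−ω_c) = −56(0−ω_c)  ⇒  86ω_c = 30  ⇒  ω_c = 15/43
sun–planet: 30·(1−15/43) = −13·(ω_p−ω_c)  ⇒  ω_p−ω_c = −(30/13)·(28/43) = -840/559
ω_p = 15/43 − 840/559 = -15/13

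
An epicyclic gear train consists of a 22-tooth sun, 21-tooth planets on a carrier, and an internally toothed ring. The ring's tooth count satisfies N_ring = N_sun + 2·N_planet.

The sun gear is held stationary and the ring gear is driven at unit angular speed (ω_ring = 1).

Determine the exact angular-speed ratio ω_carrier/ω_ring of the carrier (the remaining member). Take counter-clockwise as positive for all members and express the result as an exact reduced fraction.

32/43

N_ring = 22 + 2·21 = 64
22(ω_s−ω_c) = −64(ω_r−ω_c),  ω_s=0, ω_r=1
22(0−ω_c) = −64(1−ω_c)  ⇒  86ω_c = 64  ⇒  ω_c = 32/43
ω_c/ω_r = 32/43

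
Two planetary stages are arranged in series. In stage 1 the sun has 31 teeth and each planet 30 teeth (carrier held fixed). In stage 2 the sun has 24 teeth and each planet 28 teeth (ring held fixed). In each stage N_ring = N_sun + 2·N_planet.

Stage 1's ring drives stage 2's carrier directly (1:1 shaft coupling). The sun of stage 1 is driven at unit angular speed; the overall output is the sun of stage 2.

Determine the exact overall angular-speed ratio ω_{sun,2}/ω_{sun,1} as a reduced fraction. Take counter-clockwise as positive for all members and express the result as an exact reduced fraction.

Stage 1: N_ring = 31 + 2·30 = 91
Stage 1: 31(ω_s−ω_c) = −91(ω_r−ω_c),  ω_c=0, ω_s=1
Stage 1: ω_r = 0 − (31/91)(1−0) = -31/91
  ⇒ ω_r¹/ω_s¹ = -31/91
Stage 2: N_ring = 24 + 2·28 = 80
Stage 2: 24(ω_s−ω_c) = −80(ω_r−ω_c),  ω_r=0, ω_c=1
Stage 2: ω_s = 1 − (80/24)(0−1) = 13/3
  ⇒ ω_s²/ω_c² = 13/3
Coupling ω_c² = ω_r¹ ⇒ overall = -31/91 × 13/3 = -31/21

-31/21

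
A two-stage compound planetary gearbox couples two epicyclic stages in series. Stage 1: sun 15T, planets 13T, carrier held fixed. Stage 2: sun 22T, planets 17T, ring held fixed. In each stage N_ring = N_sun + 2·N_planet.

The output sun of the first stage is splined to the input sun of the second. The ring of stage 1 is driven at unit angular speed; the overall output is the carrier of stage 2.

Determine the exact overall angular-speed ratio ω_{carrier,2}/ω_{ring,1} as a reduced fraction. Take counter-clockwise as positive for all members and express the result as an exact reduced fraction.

Stage 1: N_ring = 15 + 2·13 = 41
Stage 1: 15(ω_s−ω_c) = −41(ω_r−ω_c),  ω_c=0, ω_r=1
Stage 1: ω_s = 0 − (41/15)(1−0) = -41/15
  ⇒ ω_s¹/ω_r¹ = -41/15
Stage 2: N_ring = 22 + 2·17 = 56
Stage 2: 22(ω_s−ω_c) = −56(ω_r−ω_c),  ω_r=0, ω_s=1
Stage 2: 22(1−ω_c) = −56(0−ω_c)  ⇒  78ω_c = 22  ⇒  ω_c = 11/39
  ⇒ ω_c²/ω_s² = 11/39
Coupling ω_s² = ω_s¹ ⇒ overall = -41/15 × 11/39 = -451/585

-451/585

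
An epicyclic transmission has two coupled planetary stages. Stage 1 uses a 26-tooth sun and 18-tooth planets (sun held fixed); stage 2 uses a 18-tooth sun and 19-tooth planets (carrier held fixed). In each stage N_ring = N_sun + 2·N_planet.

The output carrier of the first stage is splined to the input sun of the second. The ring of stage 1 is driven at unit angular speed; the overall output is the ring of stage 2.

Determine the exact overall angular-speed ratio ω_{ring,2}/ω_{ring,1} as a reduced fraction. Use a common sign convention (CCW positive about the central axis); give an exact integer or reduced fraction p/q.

-279/1232

Stage 1: N_ring = 26 + 2·18 = 62
Stage 1: 26(ω_s−ω_c) = −62(ω_r−ω_c),  ω_s=0, ω_r=1
Stage 1: 26(0−ω_c) = −62(1−ω_c)  ⇒  88ω_c = 62  ⇒  ω_c = 31/44
  ⇒ ω_c¹/ω_r¹ = 31/44
Stage 2: N_ring = 18 + 2·19 = 56
Stage 2: 18(ω_s−ω_c) = −56(ω_r−ω_c),  ω_c=0, ω_s=1
Stage 2: ω_r = 0 − (18/56)(1−0) = -9/28
  ⇒ ω_r²/ω_s² = -9/28
Coupling ω_s² = ω_c¹ ⇒ overall = 31/44 × -9/28 = -279/1232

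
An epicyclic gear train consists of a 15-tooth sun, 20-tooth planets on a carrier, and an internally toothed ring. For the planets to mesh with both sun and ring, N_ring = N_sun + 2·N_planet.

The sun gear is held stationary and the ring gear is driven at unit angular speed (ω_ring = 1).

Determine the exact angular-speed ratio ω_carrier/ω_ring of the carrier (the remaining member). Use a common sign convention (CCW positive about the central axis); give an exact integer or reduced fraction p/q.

N_ring = 15 + 2·20 = 55
15(ω_s−ω_c) = −55(ω_r−ω_c),  ω_s=0, ω_r=1
15(0−ω_c) = −55(1−ω_c)  ⇒  70ω_c = 55  ⇒  ω_c = 11/14
ω_c/ω_r = 11/14

11/14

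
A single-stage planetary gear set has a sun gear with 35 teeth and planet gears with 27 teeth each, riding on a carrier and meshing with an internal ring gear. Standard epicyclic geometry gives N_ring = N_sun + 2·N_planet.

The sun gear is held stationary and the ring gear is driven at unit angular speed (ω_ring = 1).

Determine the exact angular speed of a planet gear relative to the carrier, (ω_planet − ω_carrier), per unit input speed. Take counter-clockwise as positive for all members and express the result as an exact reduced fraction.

N_ring = 35 + 2·27 = 89
35(ω_s−ω_c) = −89(ω_r−ω_c),  ω_s=0, ω_r=1
35(0−ω_c) = −89(1−ω_c)  ⇒  124ω_c = 89  ⇒  ω_c = 89/124
sun–planet: 35·(0−89/124) = −27·(ω_p−ω_c)  ⇒  ω_p−ω_c = −(35/27)·(-89/124) = 3115/3348

3115/3348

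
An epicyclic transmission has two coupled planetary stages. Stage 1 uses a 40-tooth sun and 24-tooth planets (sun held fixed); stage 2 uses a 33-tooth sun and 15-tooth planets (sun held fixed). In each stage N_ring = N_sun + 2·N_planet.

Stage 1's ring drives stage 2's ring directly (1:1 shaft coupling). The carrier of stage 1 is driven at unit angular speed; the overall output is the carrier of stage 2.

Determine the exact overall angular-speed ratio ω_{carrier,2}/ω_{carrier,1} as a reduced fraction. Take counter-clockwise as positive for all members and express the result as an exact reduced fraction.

21/22

Stage 1: N_ring = 40 + 2·24 = 88
Stage 1: 40(ω_s−ω_c) = −88(ω_r−ω_c),  ω_s=0, ω_c=1
Stage 1: ω_r = 1 − (40/88)(0−1) = 16/11
  ⇒ ω_r¹/ω_c¹ = 16/11
Stage 2: N_ring = 33 + 2·15 = 63
Stage 2: 33(ω_s−ω_c) = −63(ω_r−ω_c),  ω_s=0, ω_r=1
Stage 2: 33(0−ω_c) = −63(1−ω_c)  ⇒  96ω_c = 63  ⇒  ω_c = 21/32
  ⇒ ω_c²/ω_r² = 21/32
Coupling ω_r² = ω_r¹ ⇒ overall = 16/11 × 21/32 = 21/22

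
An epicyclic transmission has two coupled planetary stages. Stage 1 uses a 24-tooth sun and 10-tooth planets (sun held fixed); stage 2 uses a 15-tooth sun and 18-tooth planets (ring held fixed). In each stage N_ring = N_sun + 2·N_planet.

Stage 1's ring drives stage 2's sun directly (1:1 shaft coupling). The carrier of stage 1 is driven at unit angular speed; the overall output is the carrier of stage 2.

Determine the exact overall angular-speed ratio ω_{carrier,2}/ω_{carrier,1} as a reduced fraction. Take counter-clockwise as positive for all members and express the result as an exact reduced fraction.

Stage 1: N_ring = 24 + 2·10 = 44
Stage 1: 24(ω_s−ω_c) = −44(ω_r−ω_c),  ω_s=0, ω_c=1
Stage 1: ω_r = 1 − (24/44)(0−1) = 17/11
  ⇒ ω_r¹/ω_c¹ = 17/11
Stage 2: N_ring = 15 + 2·18 = 51
Stage 2: 15(ω_s−ω_c) = −51(ω_r−ω_c),  ω_r=0, ω_s=1
Stage 2: 15(1−ω_c) = −51(0−ω_c)  ⇒  66ω_c = 15  ⇒  ω_c = 5/22
  ⇒ ω_c²/ω_s² = 5/22
Coupling ω_s² = ω_r¹ ⇒ overall = 17/11 × 5/22 = 85/242

85/242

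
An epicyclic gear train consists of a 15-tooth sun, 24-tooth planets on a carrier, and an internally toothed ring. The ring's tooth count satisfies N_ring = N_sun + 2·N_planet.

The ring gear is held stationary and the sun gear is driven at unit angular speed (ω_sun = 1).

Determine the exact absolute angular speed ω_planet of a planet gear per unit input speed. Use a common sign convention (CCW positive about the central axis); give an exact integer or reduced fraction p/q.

N_ring = 15 + 2·24 = 63
15(ω_s−ω_c) = −63(ω_r−ω_c),  ω_r=0, ω_s=1
15(1−ω_c) = −63(0−ω_c)  ⇒  78ω_c = 15  ⇒  ω_c = 5/26
sun–planet: 15·(1−5/26) = −24·(ω_p−ω_c)  ⇒  ω_p−ω_c = −(15/24)·(21/26) = -105/208
ω_p = 5/26 − 105/208 = -5/16

-5/16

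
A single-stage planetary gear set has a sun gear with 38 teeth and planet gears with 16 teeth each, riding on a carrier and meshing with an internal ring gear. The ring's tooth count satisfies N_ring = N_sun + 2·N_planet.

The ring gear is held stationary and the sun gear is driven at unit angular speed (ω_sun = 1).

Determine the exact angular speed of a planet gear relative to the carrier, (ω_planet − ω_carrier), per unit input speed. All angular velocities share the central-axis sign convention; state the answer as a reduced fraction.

-665/432

N_ring = 38 + 2·16 = 70
38(ω_s−ω_c) = −70(ω_r−ω_c),  ω_r=0, ω_s=1
38(1−ω_c) = −70(0−ω_c)  ⇒  108ω_c = 38  ⇒  ω_c = 19/54
sun–planet: 38·(1−19/54) = −16·(ω_p−ω_c)  ⇒  ω_p−ω_c = −(38/16)·(35/54) = -665/432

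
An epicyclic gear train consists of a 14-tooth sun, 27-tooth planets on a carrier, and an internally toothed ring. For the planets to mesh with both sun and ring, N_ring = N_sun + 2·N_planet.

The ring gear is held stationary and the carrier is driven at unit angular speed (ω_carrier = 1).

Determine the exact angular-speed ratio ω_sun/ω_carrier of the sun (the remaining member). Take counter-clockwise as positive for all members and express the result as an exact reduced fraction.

41/7

N_ring = 14 + 2·27 = 68
14(ω_s−ω_c) = −68(ω_r−ω_c),  ω_r=0, ω_c=1
ω_s = 1 − (68/14)(0−1) = 41/7
ω_s/ω_c = 41/7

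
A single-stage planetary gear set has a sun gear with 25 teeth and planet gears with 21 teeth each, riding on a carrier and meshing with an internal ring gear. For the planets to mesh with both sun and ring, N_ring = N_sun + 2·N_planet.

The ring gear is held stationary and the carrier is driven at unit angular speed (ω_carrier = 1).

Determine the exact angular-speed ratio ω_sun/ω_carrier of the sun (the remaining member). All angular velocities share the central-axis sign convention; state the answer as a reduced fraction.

N_ring = 25 + 2·21 = 67
25(ω_s−ω_c) = −67(ω_r−ω_c),  ω_r=0, ω_c=1
ω_s = 1 − (67/25)(0−1) = 92/25
ω_s/ω_c = 92/25

92/25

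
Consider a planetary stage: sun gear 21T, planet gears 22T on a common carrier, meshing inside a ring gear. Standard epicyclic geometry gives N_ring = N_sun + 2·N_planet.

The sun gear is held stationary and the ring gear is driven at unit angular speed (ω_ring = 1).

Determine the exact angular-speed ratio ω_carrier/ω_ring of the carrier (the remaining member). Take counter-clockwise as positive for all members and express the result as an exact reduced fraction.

N_ring = 21 + 2·22 = 65
21(ω_s−ω_c) = −65(ω_r−ω_c),  ω_s=0, ω_r=1
21(0−ω_c) = −65(1−ω_c)  ⇒  86ω_c = 65  ⇒  ω_c = 65/86
ω_c/ω_r = 65/86

65/86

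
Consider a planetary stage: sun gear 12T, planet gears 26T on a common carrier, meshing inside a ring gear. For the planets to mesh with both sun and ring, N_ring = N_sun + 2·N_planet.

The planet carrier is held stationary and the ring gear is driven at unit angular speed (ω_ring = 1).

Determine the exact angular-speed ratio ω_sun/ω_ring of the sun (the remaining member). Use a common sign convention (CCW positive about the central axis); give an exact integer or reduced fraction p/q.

N_ring = 12 + 2·26 = 64
12(ω_s−ω_c) = −64(ω_r−ω_c),  ω_c=0, ω_r=1
ω_s = 0 − (64/12)(1−0) = -16/3
ω_s/ω_r = -16/3

-16/3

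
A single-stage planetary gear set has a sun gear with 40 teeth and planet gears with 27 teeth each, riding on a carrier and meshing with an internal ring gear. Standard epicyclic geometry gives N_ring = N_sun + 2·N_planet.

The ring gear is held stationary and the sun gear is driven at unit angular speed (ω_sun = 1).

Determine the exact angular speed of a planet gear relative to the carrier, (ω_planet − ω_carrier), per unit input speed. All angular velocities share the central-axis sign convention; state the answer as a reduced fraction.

N_ring = 40 + 2·27 = 94
40(ω_s−ω_c) = −94(ω_r−ω_c),  ω_r=0, ω_s=1
40(1−ω_c) = −94(0−ω_c)  ⇒  134ω_c = 40  ⇒  ω_c = 20/67
sun–planet: 40·(1−20/67) = −27·(ω_p−ω_c)  ⇒  ω_p−ω_c = −(40/27)·(47/67) = -1880/1809

-1880/1809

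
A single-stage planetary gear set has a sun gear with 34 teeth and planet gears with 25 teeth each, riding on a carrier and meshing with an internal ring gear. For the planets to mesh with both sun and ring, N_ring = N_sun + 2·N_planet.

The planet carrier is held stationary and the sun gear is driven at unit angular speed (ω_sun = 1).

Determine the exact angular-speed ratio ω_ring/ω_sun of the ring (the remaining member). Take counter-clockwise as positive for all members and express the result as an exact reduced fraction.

N_ring = 34 + 2·25 = 84
34(ω_s−ω_c) = −84(ω_r−ω_c),  ω_c=0, ω_s=1
ω_r = 0 − (34/84)(1−0) = -17/42
ω_r/ω_s = -17/42

-17/42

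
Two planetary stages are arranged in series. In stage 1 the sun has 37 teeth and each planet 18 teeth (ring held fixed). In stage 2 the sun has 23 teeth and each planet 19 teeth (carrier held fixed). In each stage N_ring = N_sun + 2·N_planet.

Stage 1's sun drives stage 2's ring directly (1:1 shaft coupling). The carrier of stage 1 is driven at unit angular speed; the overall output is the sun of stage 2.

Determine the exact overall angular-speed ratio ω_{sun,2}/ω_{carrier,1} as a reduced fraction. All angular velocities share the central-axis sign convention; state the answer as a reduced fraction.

-6710/851

Stage 1: N_ring = 37 + 2·18 = 73
Stage 1: 37(ω_s−ω_c) = −73(ω_r−ω_c),  ω_r=0, ω_c=1
Stage 1: ω_s = 1 − (73/37)(0−1) = 110/37
  ⇒ ω_s¹/ω_c¹ = 110/37
Stage 2: N_ring = 23 + 2·19 = 61
Stage 2: 23(ω_s−ω_c) = −61(ω_r−ω_c),  ω_c=0, ω_r=1
Stage 2: ω_s = 0 − (61/23)(1−0) = -61/23
  ⇒ ω_s²/ω_r² = -61/23
Coupling ω_r² = ω_s¹ ⇒ overall = 110/37 × -61/23 = -6710/851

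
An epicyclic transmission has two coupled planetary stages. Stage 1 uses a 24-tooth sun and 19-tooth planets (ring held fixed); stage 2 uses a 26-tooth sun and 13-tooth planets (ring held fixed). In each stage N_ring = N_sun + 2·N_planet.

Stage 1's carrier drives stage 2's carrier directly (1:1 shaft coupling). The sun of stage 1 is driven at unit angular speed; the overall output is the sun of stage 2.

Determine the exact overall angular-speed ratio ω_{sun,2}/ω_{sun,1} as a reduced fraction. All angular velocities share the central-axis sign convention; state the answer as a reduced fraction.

Stage 1: N_ring = 24 + 2·19 = 62
Stage 1: 24(ω_s−ω_c) = −62(ω_r−ω_c),  ω_r=0, ω_s=1
Stage 1: 24(1−ω_c) = −62(0−ω_c)  ⇒  86ω_c = 24  ⇒  ω_c = 12/43
  ⇒ ω_c¹/ω_s¹ = 12/43
Stage 2: N_ring = 26 + 2·13 = 52
Stage 2: 26(ω_s−ω_c) = −52(ω_r−ω_c),  ω_r=0, ω_c=1
Stage 2: ω_s = 1 − (52/26)(0−1) = 3
  ⇒ ω_s²/ω_c² = 3
Coupling ω_c² = ω_c¹ ⇒ overall = 12/43 × 3 = 36/43

36/43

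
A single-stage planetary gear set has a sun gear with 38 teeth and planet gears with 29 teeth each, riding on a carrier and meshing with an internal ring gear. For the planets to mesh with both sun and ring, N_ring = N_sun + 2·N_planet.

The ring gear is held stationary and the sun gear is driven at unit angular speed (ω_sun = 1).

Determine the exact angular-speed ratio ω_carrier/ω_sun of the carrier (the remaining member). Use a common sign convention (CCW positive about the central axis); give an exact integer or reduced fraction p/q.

19/67

N_ring = 38 + 2·29 = 96
38(ω_s−ω_c) = −96(ω_r−ω_c),  ω_r=0, ω_s=1
38(1−ω_c) = −96(0−ω_c)  ⇒  134ω_c = 38  ⇒  ω_c = 19/67
ω_c/ω_s = 19/67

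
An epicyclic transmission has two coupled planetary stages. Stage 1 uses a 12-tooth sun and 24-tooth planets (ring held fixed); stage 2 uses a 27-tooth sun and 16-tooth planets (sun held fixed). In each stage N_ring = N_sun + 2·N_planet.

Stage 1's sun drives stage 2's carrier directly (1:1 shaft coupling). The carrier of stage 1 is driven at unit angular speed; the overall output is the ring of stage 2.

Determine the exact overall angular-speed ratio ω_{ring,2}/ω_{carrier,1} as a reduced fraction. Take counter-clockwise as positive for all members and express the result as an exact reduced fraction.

516/59

Stage 1: N_ring = 12 + 2·24 = 60
Stage 1: 12(ω_s−ω_c) = −60(ω_r−ω_c),  ω_r=0, ω_c=1
Stage 1: ω_s = 1 − (60/12)(0−1) = 6
  ⇒ ω_s¹/ω_c¹ = 6
Stage 2: N_ring = 27 + 2·16 = 59
Stage 2: 27(ω_s−ω_c) = −59(ω_r−ω_c),  ω_s=0, ω_c=1
Stage 2: ω_r = 1 − (27/59)(0−1) = 86/59
  ⇒ ω_r²/ω_c² = 86/59
Coupling ω_c² = ω_s¹ ⇒ overall = 6 × 86/59 = 516/59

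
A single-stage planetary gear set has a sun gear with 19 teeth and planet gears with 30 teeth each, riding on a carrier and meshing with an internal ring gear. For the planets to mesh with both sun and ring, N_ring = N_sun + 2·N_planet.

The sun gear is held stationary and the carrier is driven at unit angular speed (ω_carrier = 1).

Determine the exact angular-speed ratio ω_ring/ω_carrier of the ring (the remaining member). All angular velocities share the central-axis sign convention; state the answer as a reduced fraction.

N_ring = 19 + 2·30 = 79
19(ω_s−ω_c) = −79(ω_r−ω_c),  ω_s=0, ω_c=1
ω_r = 1 − (19/79)(0−1) = 98/79
ω_r/ω_c = 98/79

98/79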